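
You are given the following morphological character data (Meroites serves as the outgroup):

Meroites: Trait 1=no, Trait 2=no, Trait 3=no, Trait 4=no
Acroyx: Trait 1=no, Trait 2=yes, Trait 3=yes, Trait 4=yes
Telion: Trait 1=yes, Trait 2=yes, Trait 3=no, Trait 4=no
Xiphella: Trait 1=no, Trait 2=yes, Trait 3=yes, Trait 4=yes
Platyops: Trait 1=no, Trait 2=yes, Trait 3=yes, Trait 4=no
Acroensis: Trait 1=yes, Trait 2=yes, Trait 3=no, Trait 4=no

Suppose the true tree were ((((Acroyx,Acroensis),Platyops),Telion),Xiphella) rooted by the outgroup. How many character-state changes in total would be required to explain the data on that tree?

8

Map each character onto ((((Acroyx,Acroensis),Platyops),Telion),Xiphella) (rooted by Meroites) and count the minimum state changes it requires (Fitch parsimony):
Trait 1: 2; Trait 2: 1; Trait 3: 3; Trait 4: 2.
Total tree length = 8.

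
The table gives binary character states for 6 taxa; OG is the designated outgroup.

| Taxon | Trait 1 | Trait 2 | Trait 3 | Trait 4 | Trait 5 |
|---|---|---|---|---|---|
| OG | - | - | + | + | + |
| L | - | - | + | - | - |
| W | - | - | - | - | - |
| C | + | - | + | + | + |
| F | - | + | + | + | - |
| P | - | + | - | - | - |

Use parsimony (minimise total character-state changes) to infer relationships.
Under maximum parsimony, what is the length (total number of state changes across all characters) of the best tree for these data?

6

Character polarity is set by the outgroup: the derived state is whichever differs from the outgroup's state, so for Trait 3, Trait 4, Trait 5 the derived state is '-', and for the remaining characters it is '+'.
Trait 1 (derived state '+') is unique to C (autapomorphy; uninformative for grouping).
Trait 2 groups F and P, which is incompatible with the clades supported by the remaining characters; treating it as convergent (homoplasy) costs fewer steps than any alternative tree.
Trait 3: derived state '-' in P and W only — synapomorphy for {P, W}.
Trait 4 (derived state '-') is shared by L, P, and W — a synapomorphy uniting that clade.
Trait 5: derived state '-' in F, L, P, and W only — synapomorphy for {F, L, P, W}.
Most parsimonious ingroup topology: (((L,(W,P)),F),C).
Changes per character on this tree: Trait 1: 1; Trait 2: 2; Trait 3: 1; Trait 4: 1; Trait 5: 1.
Total = 6.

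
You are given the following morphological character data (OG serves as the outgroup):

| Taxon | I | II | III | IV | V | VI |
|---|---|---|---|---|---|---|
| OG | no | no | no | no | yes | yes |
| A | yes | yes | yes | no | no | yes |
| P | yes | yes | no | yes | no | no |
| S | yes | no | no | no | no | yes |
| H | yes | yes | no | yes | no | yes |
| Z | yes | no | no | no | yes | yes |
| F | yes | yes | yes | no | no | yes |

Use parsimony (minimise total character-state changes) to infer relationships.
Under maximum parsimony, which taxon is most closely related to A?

F

Character polarity is set by the outgroup: the derived state is whichever differs from the outgroup's state, so for V, VI the derived state is 'no', and for the remaining characters it is 'yes'.
All ingroup taxa share the derived state 'yes' for I; it defines the ingroup but does not resolve relationships within it.
Only A, F, H, and P show the derived state 'yes' for II, supporting them as a clade.
III (derived state 'yes') is shared by A and F — a synapomorphy uniting that clade.
Only H and P show the derived state 'yes' for IV, supporting them as a clade.
V (derived state 'no') is shared by A, F, H, P, and S — a synapomorphy uniting that clade.
VI (derived state 'no') is unique to P (autapomorphy; uninformative for grouping).
Most parsimonious ingroup topology: ((((A,F),(P,H)),S),Z).
A and F form a cherry on this tree, so they are sister taxa.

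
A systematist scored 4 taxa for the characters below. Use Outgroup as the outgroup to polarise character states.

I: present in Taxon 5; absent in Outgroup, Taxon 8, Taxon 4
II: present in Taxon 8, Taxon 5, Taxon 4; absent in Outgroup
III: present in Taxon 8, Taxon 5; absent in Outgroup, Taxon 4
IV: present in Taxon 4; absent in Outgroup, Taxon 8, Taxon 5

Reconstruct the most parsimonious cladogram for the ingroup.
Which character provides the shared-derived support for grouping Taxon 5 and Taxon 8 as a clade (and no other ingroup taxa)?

The outgroup has state 'absent' for every character, so 'present' is the derived state throughout.
I: derived state 'present' in Taxon 5 only — an autapomorphy, so it tells us nothing about relationships among taxa.
II (derived state 'present') is shared by all ingroup taxa — unites the whole ingroup.
III: derived state 'present' in Taxon 5 and Taxon 8 only — synapomorphy for {Taxon 5, Taxon 8}.
IV: derived state 'present' in Taxon 4 only — an autapomorphy, so it tells us nothing about relationships among taxa.
Most parsimonious ingroup topology: ((Taxon 8,Taxon 5),Taxon 4).
The clade {Taxon 5, Taxon 8} is supported by III: its derived state 'present' occurs in exactly those taxa and in no other taxon (including the outgroup).

III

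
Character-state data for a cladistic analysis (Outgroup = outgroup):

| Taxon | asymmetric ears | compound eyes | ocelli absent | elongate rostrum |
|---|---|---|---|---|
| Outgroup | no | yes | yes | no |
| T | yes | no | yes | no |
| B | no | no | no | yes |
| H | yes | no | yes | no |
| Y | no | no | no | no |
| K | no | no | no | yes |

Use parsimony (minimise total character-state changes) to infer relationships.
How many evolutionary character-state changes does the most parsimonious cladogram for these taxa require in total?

Character polarity is set by the outgroup: the derived state is whichever differs from the outgroup's state, so for compound eyes, ocelli absent the derived state is 'no', and for the remaining characters it is 'yes'.
asymmetric ears (derived state 'yes') is shared by H and T — a synapomorphy uniting that clade.
compound eyes (derived state 'no') is shared by all ingroup taxa — unites the whole ingroup.
ocelli absent: derived state 'no' in B, K, and Y only — synapomorphy for {B, K, Y}.
elongate rostrum (derived state 'yes') is shared by B and K — a synapomorphy uniting that clade.
Most parsimonious ingroup topology: ((T,H),((B,K),Y)).
Changes per character on this tree: asymmetric ears: 1; compound eyes: 1; ocelli absent: 1; elongate rostrum: 1.
Total = 4.

4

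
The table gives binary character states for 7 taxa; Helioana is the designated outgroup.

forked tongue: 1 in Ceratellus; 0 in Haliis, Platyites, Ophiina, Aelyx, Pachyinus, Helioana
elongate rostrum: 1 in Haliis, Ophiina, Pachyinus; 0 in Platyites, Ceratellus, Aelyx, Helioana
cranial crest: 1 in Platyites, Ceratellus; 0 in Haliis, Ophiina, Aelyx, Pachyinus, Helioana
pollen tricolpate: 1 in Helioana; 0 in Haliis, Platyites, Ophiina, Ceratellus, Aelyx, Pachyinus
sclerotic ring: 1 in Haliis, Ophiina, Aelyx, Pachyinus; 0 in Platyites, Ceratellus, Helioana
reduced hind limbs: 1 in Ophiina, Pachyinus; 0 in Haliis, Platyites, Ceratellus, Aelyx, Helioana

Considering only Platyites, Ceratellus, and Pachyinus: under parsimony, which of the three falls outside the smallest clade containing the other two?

Character polarity is set by the outgroup: the derived state is whichever differs from the outgroup's state, so for pollen tricolpate the derived state is '0', and for the remaining characters it is '1'.
forked tongue: derived state '1' in Ceratellus only — an autapomorphy, so it tells us nothing about relationships among taxa.
elongate rostrum (derived state '1') is shared by Haliis, Ophiina, and Pachyinus — a synapomorphy uniting that clade.
cranial crest (derived state '1') is shared by Ceratellus and Platyites — a synapomorphy uniting that clade.
pollen tricolpate (derived state '0') is shared by all ingroup taxa — unites the whole ingroup.
Only Aelyx, Haliis, Ophiina, and Pachyinus show the derived state '1' for sclerotic ring, supporting them as a clade.
Only Ophiina and Pachyinus show the derived state '1' for reduced hind limbs, supporting them as a clade.
Most parsimonious ingroup topology: ((((Pachyinus,Ophiina),Haliis),Aelyx),(Ceratellus,Platyites)).
Platyites and Ceratellus share a more recent common ancestor with each other than either does with Pachyinus, so Pachyinus is the least closely related of the three.

Pachyinus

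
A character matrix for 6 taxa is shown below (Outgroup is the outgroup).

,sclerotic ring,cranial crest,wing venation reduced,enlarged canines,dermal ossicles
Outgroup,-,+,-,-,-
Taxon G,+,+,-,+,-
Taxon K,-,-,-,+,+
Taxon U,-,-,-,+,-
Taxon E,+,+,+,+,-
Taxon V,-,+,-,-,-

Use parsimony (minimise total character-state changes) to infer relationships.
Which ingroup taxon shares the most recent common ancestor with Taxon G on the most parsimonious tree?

Taxon E

Character polarity is set by the outgroup: the derived state is whichever differs from the outgroup's state, so for cranial crest the derived state is '-', and for the remaining characters it is '+'.
sclerotic ring: derived state '+' in Taxon E and Taxon G only — synapomorphy for {Taxon E, Taxon G}.
Only Taxon K and Taxon U show the derived state '-' for cranial crest, supporting them as a clade.
wing venation reduced (derived state '+') is unique to Taxon E (autapomorphy; uninformative for grouping).
enlarged canines: derived state '+' in Taxon E, Taxon G, Taxon K, and Taxon U only — synapomorphy for {Taxon E, Taxon G, Taxon K, Taxon U}.
dermal ossicles (derived state '+') is unique to Taxon K (autapomorphy; uninformative for grouping).
Most parsimonious ingroup topology: (((Taxon G,Taxon E),(Taxon K,Taxon U)),Taxon V).
Taxon G and Taxon E form a cherry on this tree, so they are sister taxa.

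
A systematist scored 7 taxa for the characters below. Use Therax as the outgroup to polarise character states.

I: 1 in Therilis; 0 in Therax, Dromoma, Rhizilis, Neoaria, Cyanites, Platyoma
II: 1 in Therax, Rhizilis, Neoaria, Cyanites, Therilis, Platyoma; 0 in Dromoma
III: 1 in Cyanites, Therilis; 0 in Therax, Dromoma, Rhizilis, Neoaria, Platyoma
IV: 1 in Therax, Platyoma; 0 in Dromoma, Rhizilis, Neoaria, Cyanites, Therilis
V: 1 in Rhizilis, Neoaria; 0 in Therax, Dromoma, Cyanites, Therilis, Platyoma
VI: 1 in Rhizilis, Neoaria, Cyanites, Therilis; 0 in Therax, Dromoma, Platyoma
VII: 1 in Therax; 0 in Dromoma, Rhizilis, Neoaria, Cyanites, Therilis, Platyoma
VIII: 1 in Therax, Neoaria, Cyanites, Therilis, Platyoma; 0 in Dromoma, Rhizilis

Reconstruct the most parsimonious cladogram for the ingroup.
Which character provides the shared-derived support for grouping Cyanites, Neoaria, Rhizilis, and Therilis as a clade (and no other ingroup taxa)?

Character polarity is set by the outgroup: the derived state is whichever differs from the outgroup's state, so for II, IV, VII, VIII the derived state is '0', and for the remaining characters it is '1'.
I (derived state '1') is unique to Therilis (autapomorphy; uninformative for grouping).
II: derived state '0' in Dromoma only — an autapomorphy, so it tells us nothing about relationships among taxa.
Only Cyanites and Therilis show the derived state '1' for III, supporting them as a clade.
Only Cyanites, Dromoma, Neoaria, Rhizilis, and Therilis show the derived state '0' for IV, supporting them as a clade.
V: derived state '1' in Neoaria and Rhizilis only — synapomorphy for {Neoaria, Rhizilis}.
VI (derived state '1') is shared by Cyanites, Neoaria, Rhizilis, and Therilis — a synapomorphy uniting that clade.
All ingroup taxa share the derived state '0' for VII; it defines the ingroup but does not resolve relationships within it.
VIII groups Dromoma and Rhizilis, which is incompatible with the clades supported by the remaining characters; treating it as convergent (homoplasy) costs fewer steps than any alternative tree.
Most parsimonious ingroup topology: ((Dromoma,((Rhizilis,Neoaria),(Cyanites,Therilis))),Platyoma).
The clade {Cyanites, Neoaria, Rhizilis, Therilis} is supported by VI: its derived state '1' occurs in exactly those taxa and in no other taxon (including the outgroup).

VI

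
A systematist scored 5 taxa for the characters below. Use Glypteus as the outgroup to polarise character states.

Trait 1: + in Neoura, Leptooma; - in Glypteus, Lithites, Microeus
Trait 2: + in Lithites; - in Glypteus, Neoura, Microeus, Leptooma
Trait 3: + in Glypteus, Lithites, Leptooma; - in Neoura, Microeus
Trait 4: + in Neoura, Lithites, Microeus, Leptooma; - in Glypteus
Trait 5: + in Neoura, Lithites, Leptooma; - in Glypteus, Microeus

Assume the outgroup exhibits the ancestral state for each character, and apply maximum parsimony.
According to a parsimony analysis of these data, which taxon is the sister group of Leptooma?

Neoura

Character polarity is set by the outgroup: the derived state is whichever differs from the outgroup's state, so for Trait 3 the derived state is '-', and for the remaining characters it is '+'.
Only Leptooma and Neoura show the derived state '+' for Trait 1, supporting them as a clade.
Trait 2: derived state '+' in Lithites only — an autapomorphy, so it tells us nothing about relationships among taxa.
Trait 3 (state '-') occurs in Microeus and Neoura but conflicts with the nesting implied by the other characters — most parsimoniously interpreted as homoplasy.
All ingroup taxa share the derived state '+' for Trait 4; it defines the ingroup but does not resolve relationships within it.
Trait 5: derived state '+' in Leptooma, Lithites, and Neoura only — synapomorphy for {Leptooma, Lithites, Neoura}.
Most parsimonious ingroup topology: (((Neoura,Leptooma),Lithites),Microeus).
Leptooma and Neoura form a cherry on this tree, so they are sister taxa.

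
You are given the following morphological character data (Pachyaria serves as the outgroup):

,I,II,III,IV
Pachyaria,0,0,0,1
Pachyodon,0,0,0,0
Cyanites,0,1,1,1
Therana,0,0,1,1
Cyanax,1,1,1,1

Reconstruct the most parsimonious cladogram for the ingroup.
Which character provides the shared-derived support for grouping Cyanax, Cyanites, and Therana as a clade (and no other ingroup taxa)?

Character polarity is set by the outgroup: the derived state is whichever differs from the outgroup's state, so for IV the derived state is '0', and for the remaining characters it is '1'.
I: derived state '1' in Cyanax only — an autapomorphy, so it tells us nothing about relationships among taxa.
II: derived state '1' in Cyanax and Cyanites only — synapomorphy for {Cyanax, Cyanites}.
III (derived state '1') is shared by Cyanax, Cyanites, and Therana — a synapomorphy uniting that clade.
IV (derived state '0') is unique to Pachyodon (autapomorphy; uninformative for grouping).
Most parsimonious ingroup topology: (Pachyodon,((Cyanites,Cyanax),Therana)).
The clade {Cyanax, Cyanites, Therana} is supported by III: its derived state '1' occurs in exactly those taxa and in no other taxon (including the outgroup).

III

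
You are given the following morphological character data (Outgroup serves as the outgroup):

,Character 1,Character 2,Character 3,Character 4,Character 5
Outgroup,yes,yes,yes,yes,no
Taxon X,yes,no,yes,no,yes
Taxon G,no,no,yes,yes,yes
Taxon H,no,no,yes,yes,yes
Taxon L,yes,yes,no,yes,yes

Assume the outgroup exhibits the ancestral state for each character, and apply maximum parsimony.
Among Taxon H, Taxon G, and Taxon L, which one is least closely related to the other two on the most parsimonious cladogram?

Character polarity is set by the outgroup: the derived state is whichever differs from the outgroup's state, so for Character 1, Character 2, Character 3, Character 4 the derived state is 'no', and for the remaining characters it is 'yes'.
Only Taxon G and Taxon H show the derived state 'no' for Character 1, supporting them as a clade.
Only Taxon G, Taxon H, and Taxon X show the derived state 'no' for Character 2, supporting them as a clade.
Character 3 (derived state 'no') is unique to Taxon L (autapomorphy; uninformative for grouping).
Character 4 (derived state 'no') is unique to Taxon X (autapomorphy; uninformative for grouping).
All ingroup taxa share the derived state 'yes' for Character 5; it defines the ingroup but does not resolve relationships within it.
Most parsimonious ingroup topology: ((Taxon X,(Taxon G,Taxon H)),Taxon L).
Taxon G and Taxon H share a more recent common ancestor with each other than either does with Taxon L, so Taxon L is the least closely related of the three.

Taxon L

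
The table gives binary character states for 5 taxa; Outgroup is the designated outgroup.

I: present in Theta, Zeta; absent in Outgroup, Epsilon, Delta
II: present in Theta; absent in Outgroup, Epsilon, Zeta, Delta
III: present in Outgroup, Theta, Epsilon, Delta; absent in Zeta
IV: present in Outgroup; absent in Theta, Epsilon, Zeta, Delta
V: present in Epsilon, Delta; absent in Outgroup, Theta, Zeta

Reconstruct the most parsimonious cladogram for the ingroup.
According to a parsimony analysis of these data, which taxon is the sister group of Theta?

Zeta

Character polarity is set by the outgroup: the derived state is whichever differs from the outgroup's state, so for III, IV the derived state is 'absent', and for the remaining characters it is 'present'.
Only Theta and Zeta show the derived state 'present' for I, supporting them as a clade.
II (derived state 'present') is unique to Theta (autapomorphy; uninformative for grouping).
III (derived state 'absent') is unique to Zeta (autapomorphy; uninformative for grouping).
IV (derived state 'absent') is shared by all ingroup taxa — unites the whole ingroup.
V (derived state 'present') is shared by Delta and Epsilon — a synapomorphy uniting that clade.
Most parsimonious ingroup topology: ((Epsilon,Delta),(Theta,Zeta)).
Theta and Zeta form a cherry on this tree, so they are sister taxa.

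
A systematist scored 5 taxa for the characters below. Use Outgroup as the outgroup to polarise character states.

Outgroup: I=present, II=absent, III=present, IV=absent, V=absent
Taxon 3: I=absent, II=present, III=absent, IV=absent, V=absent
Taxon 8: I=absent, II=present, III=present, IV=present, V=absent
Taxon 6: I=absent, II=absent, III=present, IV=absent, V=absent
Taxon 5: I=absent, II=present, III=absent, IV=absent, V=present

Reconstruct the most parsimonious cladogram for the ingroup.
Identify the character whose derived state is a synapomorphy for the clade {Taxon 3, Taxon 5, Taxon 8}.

II

Character polarity is set by the outgroup: the derived state is whichever differs from the outgroup's state, so for I, III the derived state is 'absent', and for the remaining characters it is 'present'.
All ingroup taxa share the derived state 'absent' for I; it defines the ingroup but does not resolve relationships within it.
Only Taxon 3, Taxon 5, and Taxon 8 show the derived state 'present' for II, supporting them as a clade.
Only Taxon 3 and Taxon 5 show the derived state 'absent' for III, supporting them as a clade.
IV (derived state 'present') is unique to Taxon 8 (autapomorphy; uninformative for grouping).
V: derived state 'present' in Taxon 5 only — an autapomorphy, so it tells us nothing about relationships among taxa.
Most parsimonious ingroup topology: (((Taxon 3,Taxon 5),Taxon 8),Taxon 6).
The clade {Taxon 3, Taxon 5, Taxon 8} is supported by II: its derived state 'present' occurs in exactly those taxa and in no other taxon (including the outgroup).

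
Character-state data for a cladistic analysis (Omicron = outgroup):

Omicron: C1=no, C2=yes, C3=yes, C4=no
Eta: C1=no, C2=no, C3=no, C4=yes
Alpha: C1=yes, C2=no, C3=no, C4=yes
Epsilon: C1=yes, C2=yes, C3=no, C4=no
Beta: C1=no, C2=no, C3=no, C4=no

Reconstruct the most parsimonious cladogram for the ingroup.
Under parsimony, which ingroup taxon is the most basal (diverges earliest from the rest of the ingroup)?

Epsilon

Character polarity is set by the outgroup: the derived state is whichever differs from the outgroup's state, so for C2, C3 the derived state is 'no', and for the remaining characters it is 'yes'.
C1 groups Alpha and Epsilon, which is incompatible with the clades supported by the remaining characters; treating it as convergent (homoplasy) costs fewer steps than any alternative tree.
C2 (derived state 'no') is shared by Alpha, Beta, and Eta — a synapomorphy uniting that clade.
All ingroup taxa share the derived state 'no' for C3; it defines the ingroup but does not resolve relationships within it.
Only Alpha and Eta show the derived state 'yes' for C4, supporting them as a clade.
Most parsimonious ingroup topology: (((Eta,Alpha),Beta),Epsilon).
Epsilon is sister to the clade containing all other ingroup taxa, so it is the earliest-diverging (most basal) ingroup lineage.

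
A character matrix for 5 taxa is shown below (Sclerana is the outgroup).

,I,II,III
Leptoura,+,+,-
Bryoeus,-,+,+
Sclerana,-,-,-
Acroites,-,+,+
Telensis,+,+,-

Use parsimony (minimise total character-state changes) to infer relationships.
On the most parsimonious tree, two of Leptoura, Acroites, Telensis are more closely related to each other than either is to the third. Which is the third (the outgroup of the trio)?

Acroites

The outgroup has state '-' for every character, so '+' is the derived state throughout.
Only Leptoura and Telensis show the derived state '+' for I, supporting them as a clade.
All ingroup taxa share the derived state '+' for II; it defines the ingroup but does not resolve relationships within it.
Only Acroites and Bryoeus show the derived state '+' for III, supporting them as a clade.
Most parsimonious ingroup topology: ((Acroites,Bryoeus),(Telensis,Leptoura)).
Telensis and Leptoura share a more recent common ancestor with each other than either does with Acroites, so Acroites is the least closely related of the three.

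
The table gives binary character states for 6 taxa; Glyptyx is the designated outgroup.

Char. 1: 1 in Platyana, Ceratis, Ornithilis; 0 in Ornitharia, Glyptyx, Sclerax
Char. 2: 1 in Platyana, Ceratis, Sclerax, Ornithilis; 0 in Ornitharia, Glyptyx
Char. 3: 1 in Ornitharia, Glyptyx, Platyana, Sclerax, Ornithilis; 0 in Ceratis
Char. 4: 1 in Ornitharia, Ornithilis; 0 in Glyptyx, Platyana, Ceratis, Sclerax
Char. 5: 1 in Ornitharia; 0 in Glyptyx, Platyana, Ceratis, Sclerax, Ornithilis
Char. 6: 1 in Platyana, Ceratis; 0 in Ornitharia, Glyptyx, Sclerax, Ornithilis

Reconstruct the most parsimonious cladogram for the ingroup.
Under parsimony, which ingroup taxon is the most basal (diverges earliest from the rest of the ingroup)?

Character polarity is set by the outgroup: the derived state is whichever differs from the outgroup's state, so for Char. 3 the derived state is '0', and for the remaining characters it is '1'.
Only Ceratis, Ornithilis, and Platyana show the derived state '1' for Char. 1, supporting them as a clade.
Only Ceratis, Ornithilis, Platyana, and Sclerax show the derived state '1' for Char. 2, supporting them as a clade.
Char. 3 (derived state '0') is unique to Ceratis (autapomorphy; uninformative for grouping).
Char. 4 groups Ornitharia and Ornithilis, which is incompatible with the clades supported by the remaining characters; treating it as convergent (homoplasy) costs fewer steps than any alternative tree.
Char. 5 (derived state '1') is unique to Ornitharia (autapomorphy; uninformative for grouping).
Char. 6: derived state '1' in Ceratis and Platyana only — synapomorphy for {Ceratis, Platyana}.
Most parsimonious ingroup topology: ((Sclerax,((Platyana,Ceratis),Ornithilis)),Ornitharia).
Ornitharia is sister to the clade containing all other ingroup taxa, so it is the earliest-diverging (most basal) ingroup lineage.

Ornitharia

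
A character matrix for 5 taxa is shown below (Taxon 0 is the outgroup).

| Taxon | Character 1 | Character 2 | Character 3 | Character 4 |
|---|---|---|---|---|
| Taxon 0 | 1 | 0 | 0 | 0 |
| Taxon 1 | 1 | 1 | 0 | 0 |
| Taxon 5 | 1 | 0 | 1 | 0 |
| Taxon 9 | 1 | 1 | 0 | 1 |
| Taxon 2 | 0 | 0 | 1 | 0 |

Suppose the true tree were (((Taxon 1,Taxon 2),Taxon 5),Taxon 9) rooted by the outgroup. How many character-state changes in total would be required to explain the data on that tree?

Map each character onto (((Taxon 1,Taxon 2),Taxon 5),Taxon 9) (rooted by Taxon 0) and count the minimum state changes it requires (Fitch parsimony):
Character 1: 1; Character 2: 2; Character 3: 2; Character 4: 1.
Total tree length = 6.

6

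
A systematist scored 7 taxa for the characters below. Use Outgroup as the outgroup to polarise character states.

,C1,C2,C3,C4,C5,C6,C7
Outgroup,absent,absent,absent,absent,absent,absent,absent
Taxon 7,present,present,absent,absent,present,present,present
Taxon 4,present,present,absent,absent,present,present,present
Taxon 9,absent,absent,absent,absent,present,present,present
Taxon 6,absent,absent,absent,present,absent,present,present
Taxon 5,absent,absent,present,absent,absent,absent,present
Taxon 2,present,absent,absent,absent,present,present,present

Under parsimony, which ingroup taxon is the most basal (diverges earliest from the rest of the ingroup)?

Taxon 5

The outgroup has state 'absent' for every character, so 'present' is the derived state throughout.
C1: derived state 'present' in Taxon 2, Taxon 4, and Taxon 7 only — synapomorphy for {Taxon 2, Taxon 4, Taxon 7}.
C2: derived state 'present' in Taxon 4 and Taxon 7 only — synapomorphy for {Taxon 4, Taxon 7}.
C3 (derived state 'present') is unique to Taxon 5 (autapomorphy; uninformative for grouping).
C4 (derived state 'present') is unique to Taxon 6 (autapomorphy; uninformative for grouping).
C5 (derived state 'present') is shared by Taxon 2, Taxon 4, Taxon 7, and Taxon 9 — a synapomorphy uniting that clade.
Only Taxon 2, Taxon 4, Taxon 6, Taxon 7, and Taxon 9 show the derived state 'present' for C6, supporting them as a clade.
C7 (derived state 'present') is shared by all ingroup taxa — unites the whole ingroup.
Most parsimonious ingroup topology: (((((Taxon 7,Taxon 4),Taxon 2),Taxon 9),Taxon 6),Taxon 5).
Taxon 5 is sister to the clade containing all other ingroup taxa, so it is the earliest-diverging (most basal) ingroup lineage.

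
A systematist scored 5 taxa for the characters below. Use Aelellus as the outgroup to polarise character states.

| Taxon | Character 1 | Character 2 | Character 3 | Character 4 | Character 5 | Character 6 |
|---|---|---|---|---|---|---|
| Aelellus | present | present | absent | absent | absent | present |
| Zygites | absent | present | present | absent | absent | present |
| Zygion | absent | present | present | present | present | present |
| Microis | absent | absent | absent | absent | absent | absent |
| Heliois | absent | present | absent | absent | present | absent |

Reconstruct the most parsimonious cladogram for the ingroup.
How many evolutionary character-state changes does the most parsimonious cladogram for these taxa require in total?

Character polarity is set by the outgroup: the derived state is whichever differs from the outgroup's state, so for Character 1, Character 2, Character 6 the derived state is 'absent', and for the remaining characters it is 'present'.
All ingroup taxa share the derived state 'absent' for Character 1; it defines the ingroup but does not resolve relationships within it.
Character 2: derived state 'absent' in Microis only — an autapomorphy, so it tells us nothing about relationships among taxa.
Only Zygion and Zygites show the derived state 'present' for Character 3, supporting them as a clade.
Character 4: derived state 'present' in Zygion only — an autapomorphy, so it tells us nothing about relationships among taxa.
Character 5 groups Heliois and Zygion, which is incompatible with the clades supported by the remaining characters; treating it as convergent (homoplasy) costs fewer steps than any alternative tree.
Only Heliois and Microis show the derived state 'absent' for Character 6, supporting them as a clade.
Most parsimonious ingroup topology: ((Zygites,Zygion),(Microis,Heliois)).
Changes per character on this tree: Character 1: 1; Character 2: 1; Character 3: 1; Character 4: 1; Character 5: 2; Character 6: 1.
Total = 7.

7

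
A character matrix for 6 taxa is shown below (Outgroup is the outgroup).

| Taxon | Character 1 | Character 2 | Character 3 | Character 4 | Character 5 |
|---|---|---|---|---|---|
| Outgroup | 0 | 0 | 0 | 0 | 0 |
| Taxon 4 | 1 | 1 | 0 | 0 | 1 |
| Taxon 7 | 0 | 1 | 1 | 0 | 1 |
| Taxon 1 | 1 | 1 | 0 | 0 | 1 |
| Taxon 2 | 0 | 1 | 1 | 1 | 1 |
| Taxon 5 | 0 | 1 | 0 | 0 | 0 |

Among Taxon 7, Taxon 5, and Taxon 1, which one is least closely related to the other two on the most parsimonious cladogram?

Taxon 5

The outgroup has state '0' for every character, so '1' is the derived state throughout.
Character 1: derived state '1' in Taxon 1 and Taxon 4 only — synapomorphy for {Taxon 1, Taxon 4}.
All ingroup taxa share the derived state '1' for Character 2; it defines the ingroup but does not resolve relationships within it.
Character 3: derived state '1' in Taxon 2 and Taxon 7 only — synapomorphy for {Taxon 2, Taxon 7}.
Character 4 (derived state '1') is unique to Taxon 2 (autapomorphy; uninformative for grouping).
Character 5 (derived state '1') is shared by Taxon 1, Taxon 2, Taxon 4, and Taxon 7 — a synapomorphy uniting that clade.
Most parsimonious ingroup topology: (((Taxon 4,Taxon 1),(Taxon 7,Taxon 2)),Taxon 5).
Taxon 7 and Taxon 1 share a more recent common ancestor with each other than either does with Taxon 5, so Taxon 5 is the least closely related of the three.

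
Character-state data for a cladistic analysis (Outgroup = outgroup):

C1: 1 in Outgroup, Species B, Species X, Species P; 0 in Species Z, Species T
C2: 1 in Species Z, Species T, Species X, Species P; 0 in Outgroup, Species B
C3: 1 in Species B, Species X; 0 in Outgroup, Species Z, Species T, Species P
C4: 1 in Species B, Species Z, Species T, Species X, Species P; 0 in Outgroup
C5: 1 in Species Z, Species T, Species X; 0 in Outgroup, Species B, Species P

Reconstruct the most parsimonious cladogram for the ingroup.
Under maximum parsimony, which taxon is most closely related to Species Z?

Species T

Character polarity is set by the outgroup: the derived state is whichever differs from the outgroup's state, so for C1 the derived state is '0', and for the remaining characters it is '1'.
C1: derived state '0' in Species T and Species Z only — synapomorphy for {Species T, Species Z}.
C2 (derived state '1') is shared by Species P, Species T, Species X, and Species Z — a synapomorphy uniting that clade.
C3 groups Species B and Species X, which is incompatible with the clades supported by the remaining characters; treating it as convergent (homoplasy) costs fewer steps than any alternative tree.
All ingroup taxa share the derived state '1' for C4; it defines the ingroup but does not resolve relationships within it.
Only Species T, Species X, and Species Z show the derived state '1' for C5, supporting them as a clade.
Most parsimonious ingroup topology: (Species B,(((Species Z,Species T),Species X),Species P)).
Species Z and Species T form a cherry on this tree, so they are sister taxa.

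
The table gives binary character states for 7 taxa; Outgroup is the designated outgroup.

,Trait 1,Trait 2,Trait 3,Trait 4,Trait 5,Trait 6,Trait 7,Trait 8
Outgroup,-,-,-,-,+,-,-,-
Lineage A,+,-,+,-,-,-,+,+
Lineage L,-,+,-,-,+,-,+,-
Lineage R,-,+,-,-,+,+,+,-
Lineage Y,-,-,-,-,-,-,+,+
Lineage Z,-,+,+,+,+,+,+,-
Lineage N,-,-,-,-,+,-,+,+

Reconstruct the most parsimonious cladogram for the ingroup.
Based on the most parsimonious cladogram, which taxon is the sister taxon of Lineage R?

Lineage Z

Character polarity is set by the outgroup: the derived state is whichever differs from the outgroup's state, so for Trait 5 the derived state is '-', and for the remaining characters it is '+'.
Trait 1: derived state '+' in Lineage A only — an autapomorphy, so it tells us nothing about relationships among taxa.
Trait 2 (derived state '+') is shared by Lineage L, Lineage R, and Lineage Z — a synapomorphy uniting that clade.
Trait 3 (state '+') occurs in Lineage A and Lineage Z but conflicts with the nesting implied by the other characters — most parsimoniously interpreted as homoplasy.
Trait 4: derived state '+' in Lineage Z only — an autapomorphy, so it tells us nothing about relationships among taxa.
Only Lineage A and Lineage Y show the derived state '-' for Trait 5, supporting them as a clade.
Trait 6 (derived state '+') is shared by Lineage R and Lineage Z — a synapomorphy uniting that clade.
Trait 7 (derived state '+') is shared by all ingroup taxa — unites the whole ingroup.
Only Lineage A, Lineage N, and Lineage Y show the derived state '+' for Trait 8, supporting them as a clade.
Most parsimonious ingroup topology: (((Lineage A,Lineage Y),Lineage N),(Lineage L,(Lineage R,Lineage Z))).
Lineage R and Lineage Z form a cherry on this tree, so they are sister taxa.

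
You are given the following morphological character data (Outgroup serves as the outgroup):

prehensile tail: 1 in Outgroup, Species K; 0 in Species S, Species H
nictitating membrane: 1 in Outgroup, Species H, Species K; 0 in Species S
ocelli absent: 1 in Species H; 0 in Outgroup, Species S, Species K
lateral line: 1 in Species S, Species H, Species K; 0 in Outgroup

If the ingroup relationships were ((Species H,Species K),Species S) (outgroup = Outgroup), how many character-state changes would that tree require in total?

5

Map each character onto ((Species H,Species K),Species S) (rooted by Outgroup) and count the minimum state changes it requires (Fitch parsimony):
prehensile tail: 2; nictitating membrane: 1; ocelli absent: 1; lateral line: 1.
Total tree length = 5.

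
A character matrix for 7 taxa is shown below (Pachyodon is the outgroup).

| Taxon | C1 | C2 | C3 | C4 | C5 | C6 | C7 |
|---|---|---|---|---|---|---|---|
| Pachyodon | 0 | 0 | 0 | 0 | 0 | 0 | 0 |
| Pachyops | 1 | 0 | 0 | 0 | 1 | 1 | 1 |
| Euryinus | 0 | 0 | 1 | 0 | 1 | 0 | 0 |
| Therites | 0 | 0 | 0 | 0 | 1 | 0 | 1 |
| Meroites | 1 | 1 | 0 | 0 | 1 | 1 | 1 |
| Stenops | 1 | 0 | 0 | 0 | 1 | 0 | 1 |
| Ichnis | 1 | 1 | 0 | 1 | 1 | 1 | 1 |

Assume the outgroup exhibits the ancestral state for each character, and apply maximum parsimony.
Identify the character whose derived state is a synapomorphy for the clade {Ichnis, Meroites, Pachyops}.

C6

The outgroup has state '0' for every character, so '1' is the derived state throughout.
C1: derived state '1' in Ichnis, Meroites, Pachyops, and Stenops only — synapomorphy for {Ichnis, Meroites, Pachyops, Stenops}.
Only Ichnis and Meroites show the derived state '1' for C2, supporting them as a clade.
C3: derived state '1' in Euryinus only — an autapomorphy, so it tells us nothing about relationships among taxa.
C4: derived state '1' in Ichnis only — an autapomorphy, so it tells us nothing about relationships among taxa.
All ingroup taxa share the derived state '1' for C5; it defines the ingroup but does not resolve relationships within it.
C6: derived state '1' in Ichnis, Meroites, and Pachyops only — synapomorphy for {Ichnis, Meroites, Pachyops}.
C7 (derived state '1') is shared by Ichnis, Meroites, Pachyops, Stenops, and Therites — a synapomorphy uniting that clade.
Most parsimonious ingroup topology: ((((Pachyops,(Meroites,Ichnis)),Stenops),Therites),Euryinus).
The clade {Ichnis, Meroites, Pachyops} is supported by C6: its derived state '1' occurs in exactly those taxa and in no other taxon (including the outgroup).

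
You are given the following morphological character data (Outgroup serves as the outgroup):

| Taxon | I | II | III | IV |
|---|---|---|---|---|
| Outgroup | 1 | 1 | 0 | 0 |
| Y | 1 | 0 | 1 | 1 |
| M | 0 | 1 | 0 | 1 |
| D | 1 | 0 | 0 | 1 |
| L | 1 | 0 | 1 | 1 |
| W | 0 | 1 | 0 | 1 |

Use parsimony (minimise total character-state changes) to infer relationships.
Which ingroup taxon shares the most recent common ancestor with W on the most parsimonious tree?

M

Character polarity is set by the outgroup: the derived state is whichever differs from the outgroup's state, so for I, II the derived state is '0', and for the remaining characters it is '1'.
I (derived state '0') is shared by M and W — a synapomorphy uniting that clade.
II: derived state '0' in D, L, and Y only — synapomorphy for {D, L, Y}.
III: derived state '1' in L and Y only — synapomorphy for {L, Y}.
All ingroup taxa share the derived state '1' for IV; it defines the ingroup but does not resolve relationships within it.
Most parsimonious ingroup topology: (((Y,L),D),(M,W)).
W and M form a cherry on this tree, so they are sister taxa.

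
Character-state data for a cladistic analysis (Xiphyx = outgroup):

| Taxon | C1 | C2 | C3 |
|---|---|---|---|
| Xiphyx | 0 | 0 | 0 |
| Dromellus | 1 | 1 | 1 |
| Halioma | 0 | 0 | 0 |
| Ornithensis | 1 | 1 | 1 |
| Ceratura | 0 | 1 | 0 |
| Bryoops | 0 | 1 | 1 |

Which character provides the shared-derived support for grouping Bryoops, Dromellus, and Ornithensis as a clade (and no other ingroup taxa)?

C3

The outgroup has state '0' for every character, so '1' is the derived state throughout.
Only Dromellus and Ornithensis show the derived state '1' for C1, supporting them as a clade.
Only Bryoops, Ceratura, Dromellus, and Ornithensis show the derived state '1' for C2, supporting them as a clade.
C3 (derived state '1') is shared by Bryoops, Dromellus, and Ornithensis — a synapomorphy uniting that clade.
Most parsimonious ingroup topology: ((((Dromellus,Ornithensis),Bryoops),Ceratura),Halioma).
The clade {Bryoops, Dromellus, Ornithensis} is supported by C3: its derived state '1' occurs in exactly those taxa and in no other taxon (including the outgroup).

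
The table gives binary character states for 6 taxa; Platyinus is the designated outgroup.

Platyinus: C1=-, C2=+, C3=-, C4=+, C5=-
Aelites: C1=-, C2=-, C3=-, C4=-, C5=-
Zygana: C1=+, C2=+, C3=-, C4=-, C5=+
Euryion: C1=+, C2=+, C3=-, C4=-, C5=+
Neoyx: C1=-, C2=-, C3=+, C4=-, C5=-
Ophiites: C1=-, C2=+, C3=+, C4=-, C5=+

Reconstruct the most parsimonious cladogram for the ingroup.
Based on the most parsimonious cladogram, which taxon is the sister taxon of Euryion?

Zygana

Character polarity is set by the outgroup: the derived state is whichever differs from the outgroup's state, so for C2, C4 the derived state is '-', and for the remaining characters it is '+'.
Only Euryion and Zygana show the derived state '+' for C1, supporting them as a clade.
Only Aelites and Neoyx show the derived state '-' for C2, supporting them as a clade.
C3 groups Neoyx and Ophiites, which is incompatible with the clades supported by the remaining characters; treating it as convergent (homoplasy) costs fewer steps than any alternative tree.
All ingroup taxa share the derived state '-' for C4; it defines the ingroup but does not resolve relationships within it.
C5: derived state '+' in Euryion, Ophiites, and Zygana only — synapomorphy for {Euryion, Ophiites, Zygana}.
Most parsimonious ingroup topology: ((Ophiites,(Euryion,Zygana)),(Aelites,Neoyx)).
Euryion and Zygana form a cherry on this tree, so they are sister taxa.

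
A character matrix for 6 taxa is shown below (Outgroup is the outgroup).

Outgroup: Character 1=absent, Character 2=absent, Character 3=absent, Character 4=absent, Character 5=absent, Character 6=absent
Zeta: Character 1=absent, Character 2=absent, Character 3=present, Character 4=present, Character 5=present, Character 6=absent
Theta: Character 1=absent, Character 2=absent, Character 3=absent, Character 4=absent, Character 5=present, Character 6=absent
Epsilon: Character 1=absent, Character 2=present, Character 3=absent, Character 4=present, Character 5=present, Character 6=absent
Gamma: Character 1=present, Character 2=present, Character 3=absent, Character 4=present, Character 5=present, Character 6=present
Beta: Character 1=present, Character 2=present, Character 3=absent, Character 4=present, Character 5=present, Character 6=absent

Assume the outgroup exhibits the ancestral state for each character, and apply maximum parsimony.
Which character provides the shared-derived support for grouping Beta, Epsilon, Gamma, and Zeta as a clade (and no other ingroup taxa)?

The outgroup has state 'absent' for every character, so 'present' is the derived state throughout.
Character 1: derived state 'present' in Beta and Gamma only — synapomorphy for {Beta, Gamma}.
Only Beta, Epsilon, and Gamma show the derived state 'present' for Character 2, supporting them as a clade.
Character 3 (derived state 'present') is unique to Zeta (autapomorphy; uninformative for grouping).
Only Beta, Epsilon, Gamma, and Zeta show the derived state 'present' for Character 4, supporting them as a clade.
All ingroup taxa share the derived state 'present' for Character 5; it defines the ingroup but does not resolve relationships within it.
Character 6: derived state 'present' in Gamma only — an autapomorphy, so it tells us nothing about relationships among taxa.
Most parsimonious ingroup topology: ((Zeta,(Epsilon,(Gamma,Beta))),Theta).
The clade {Beta, Epsilon, Gamma, Zeta} is supported by Character 4: its derived state 'present' occurs in exactly those taxa and in no other taxon (including the outgroup).

Character 4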